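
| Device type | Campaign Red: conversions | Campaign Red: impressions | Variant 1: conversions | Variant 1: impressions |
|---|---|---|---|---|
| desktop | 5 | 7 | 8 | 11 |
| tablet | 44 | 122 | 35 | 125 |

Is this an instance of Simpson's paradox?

No

Desktop: Campaign Red 5/7 = 71.4%, Variant 1 8/11 = 72.7% → Variant 1
Tablet: Campaign Red 44/122 = 36.1%, Variant 1 35/125 = 28.0% → Campaign Red
Overall: Campaign Red 49/129 = 38.0%, Variant 1 43/136 = 31.6% → Campaign Red
Neither sweeps: Campaign Red wins 1 of 2 groups, Variant 1 wins 1. Campaign Red wins overall but not every group — no Simpson reversal.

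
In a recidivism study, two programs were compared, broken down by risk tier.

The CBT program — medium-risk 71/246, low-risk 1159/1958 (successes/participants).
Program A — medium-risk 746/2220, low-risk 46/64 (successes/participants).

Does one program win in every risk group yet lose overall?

Yes

Medium-risk: the CBT program 71/246 = 28.9%, Program A 746/2220 = 33.6% → Program A
Low-risk: the CBT program 1159/1958 = 59.2%, Program A 46/64 = 71.9% → Program A
Overall: the CBT program 1230/2204 = 55.8%, Program A 792/2284 = 34.7% → the CBT program
Program A wins each risk group but the CBT program wins overall — the comparison reverses. Program A's participants skew toward medium-risk, which has a lower base rate.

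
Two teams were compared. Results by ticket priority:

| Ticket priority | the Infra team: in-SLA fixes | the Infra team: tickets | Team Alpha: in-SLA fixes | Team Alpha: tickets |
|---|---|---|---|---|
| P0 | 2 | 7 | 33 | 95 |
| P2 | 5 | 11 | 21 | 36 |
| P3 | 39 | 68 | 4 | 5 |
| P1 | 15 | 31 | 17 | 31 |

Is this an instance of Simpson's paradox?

Yes

P0: the Infra team 2/7 = 28.6%, Team Alpha 33/95 = 34.7% → Team Alpha
P2: the Infra team 5/11 = 45.5%, Team Alpha 21/36 = 58.3% → Team Alpha
P3: the Infra team 39/68 = 57.4%, Team Alpha 4/5 = 80.0% → Team Alpha
P1: the Infra team 15/31 = 48.4%, Team Alpha 17/31 = 54.8% → Team Alpha
Overall: the Infra team 61/117 = 52.1%, Team Alpha 75/167 = 44.9% → the Infra team
Team Alpha wins each ticket group but the Infra team wins overall — the comparison reverses. Team Alpha's tickets skew toward P0, which has a lower base rate.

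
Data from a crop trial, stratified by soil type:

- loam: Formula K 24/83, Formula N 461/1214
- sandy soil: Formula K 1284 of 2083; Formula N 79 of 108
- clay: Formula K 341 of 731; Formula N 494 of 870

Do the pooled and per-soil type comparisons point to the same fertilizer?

Loam: Formula K 24/83 = 28.9%, Formula N 461/1214 = 38.0% → Formula N
Sandy soil: Formula K 1284/2083 = 61.6%, Formula N 79/108 = 73.1% → Formula N
Clay: Formula K 341/731 = 46.6%, Formula N 494/870 = 56.8% → Formula N
Overall: Formula K 1649/2897 = 56.9%, Formula N 1034/2192 = 47.2% → Formula K
Formula N wins each soil group but Formula K wins overall — the comparison reverses. Formula N's plots skew toward loam, which has a lower base rate.

No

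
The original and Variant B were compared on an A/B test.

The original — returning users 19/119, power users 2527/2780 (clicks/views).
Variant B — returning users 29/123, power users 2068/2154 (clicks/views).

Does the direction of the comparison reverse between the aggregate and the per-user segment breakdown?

Returning users: the original 19/119 = 16.0%, Variant B 29/123 = 23.6% → Variant B
Power users: the original 2527/2780 = 90.9%, Variant B 2068/2154 = 96.0% → Variant B
Overall: the original 2546/2899 = 87.8%, Variant B 2097/2277 = 92.1% → Variant B
Variant B wins overall and in every user group — no reversal.

No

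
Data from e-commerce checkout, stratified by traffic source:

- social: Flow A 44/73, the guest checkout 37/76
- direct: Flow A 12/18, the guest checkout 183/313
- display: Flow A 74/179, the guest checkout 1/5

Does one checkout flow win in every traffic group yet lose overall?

Yes

Social: Flow A 44/73 = 60.3%, the guest checkout 37/76 = 48.7% → Flow A
Direct: Flow A 12/18 = 66.7%, the guest checkout 183/313 = 58.5% → Flow A
Display: Flow A 74/179 = 41.3%, the guest checkout 1/5 = 20.0% → Flow A
Overall: Flow A 130/270 = 48.1%, the guest checkout 221/394 = 56.1% → the guest checkout
Flow A wins each traffic group but the guest checkout wins overall — the comparison reverses. Flow A's sessions skew toward display, which has a lower base rate.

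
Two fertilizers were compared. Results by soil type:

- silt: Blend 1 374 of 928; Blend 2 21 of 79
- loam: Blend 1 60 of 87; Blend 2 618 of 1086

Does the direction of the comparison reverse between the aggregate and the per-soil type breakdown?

Yes

Silt: Blend 1 374/928 = 40.3%, Blend 2 21/79 = 26.6% → Blend 1
Loam: Blend 1 60/87 = 69.0%, Blend 2 618/1086 = 56.9% → Blend 1
Overall: Blend 1 434/1015 = 42.8%, Blend 2 639/1165 = 54.8% → Blend 2
Blend 1 wins each soil group but Blend 2 wins overall — the comparison reverses. Blend 1's plots skew toward silt, which has a lower base rate.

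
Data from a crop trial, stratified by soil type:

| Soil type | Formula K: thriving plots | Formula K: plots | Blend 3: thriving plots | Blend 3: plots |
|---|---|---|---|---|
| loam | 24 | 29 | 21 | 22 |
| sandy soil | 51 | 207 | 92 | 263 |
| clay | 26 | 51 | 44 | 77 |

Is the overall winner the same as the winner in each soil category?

Yes

Loam: Formula K 24/29 = 82.8%, Blend 3 21/22 = 95.5% → Blend 3
Sandy soil: Formula K 51/207 = 24.6%, Blend 3 92/263 = 35.0% → Blend 3
Clay: Formula K 26/51 = 51.0%, Blend 3 44/77 = 57.1% → Blend 3
Overall: Formula K 101/287 = 35.2%, Blend 3 157/362 = 43.4% → Blend 3
Blend 3 wins overall and in every soil group — no reversal.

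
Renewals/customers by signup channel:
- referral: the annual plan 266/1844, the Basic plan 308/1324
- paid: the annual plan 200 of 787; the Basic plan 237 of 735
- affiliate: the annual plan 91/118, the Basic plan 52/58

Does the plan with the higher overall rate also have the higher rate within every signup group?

Yes

Referral: the annual plan 266/1844 = 14.4%, the Basic plan 308/1324 = 23.3% → the Basic plan
Paid: the annual plan 200/787 = 25.4%, the Basic plan 237/735 = 32.2% → the Basic plan
Affiliate: the annual plan 91/118 = 77.1%, the Basic plan 52/58 = 89.7% → the Basic plan
Overall: the annual plan 557/2749 = 20.3%, the Basic plan 597/2117 = 28.2% → the Basic plan
The Basic plan wins overall and in every signup group — no reversal.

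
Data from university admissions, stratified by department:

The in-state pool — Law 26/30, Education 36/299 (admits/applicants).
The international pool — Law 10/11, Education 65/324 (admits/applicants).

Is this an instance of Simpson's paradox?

Law: the in-state pool 26/30 = 86.7%, the international pool 10/11 = 90.9% → the international pool
Education: the in-state pool 36/299 = 12.0%, the international pool 65/324 = 20.1% → the international pool
Overall: the in-state pool 62/329 = 18.8%, the international pool 75/335 = 22.4% → the international pool
The international pool wins overall and in every department group — no reversal.

No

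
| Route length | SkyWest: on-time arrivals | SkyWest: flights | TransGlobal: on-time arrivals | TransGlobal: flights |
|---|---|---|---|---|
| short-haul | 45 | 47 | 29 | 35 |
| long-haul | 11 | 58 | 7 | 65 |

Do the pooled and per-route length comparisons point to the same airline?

Short-haul: SkyWest 45/47 = 95.7%, TransGlobal 29/35 = 82.9% → SkyWest
Long-haul: SkyWest 11/58 = 19.0%, TransGlobal 7/65 = 10.8% → SkyWest
Overall: SkyWest 56/105 = 53.3%, TransGlobal 36/100 = 36.0% → SkyWest
SkyWest wins overall and in every route group — no reversal.

Yes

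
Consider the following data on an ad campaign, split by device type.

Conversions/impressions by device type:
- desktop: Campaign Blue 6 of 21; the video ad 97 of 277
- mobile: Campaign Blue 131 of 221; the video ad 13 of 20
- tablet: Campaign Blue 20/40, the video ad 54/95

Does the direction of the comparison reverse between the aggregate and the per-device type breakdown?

Yes

Desktop: Campaign Blue 6/21 = 28.6%, the video ad 97/277 = 35.0% → the video ad
Mobile: Campaign Blue 131/221 = 59.3%, the video ad 13/20 = 65.0% → the video ad
Tablet: Campaign Blue 20/40 = 50.0%, the video ad 54/95 = 56.8% → the video ad
Overall: Campaign Blue 157/282 = 55.7%, the video ad 164/392 = 41.8% → Campaign Blue
The video ad wins each device group but Campaign Blue wins overall — the comparison reverses. The video ad's impressions skew toward desktop, which has a lower base rate.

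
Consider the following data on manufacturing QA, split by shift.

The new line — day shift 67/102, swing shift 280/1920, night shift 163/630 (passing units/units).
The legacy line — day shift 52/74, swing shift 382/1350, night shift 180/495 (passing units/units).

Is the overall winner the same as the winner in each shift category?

Yes

Day shift: the new line 67/102 = 65.7%, the legacy line 52/74 = 70.3% → the legacy line
Swing shift: the new line 280/1920 = 14.6%, the legacy line 382/1350 = 28.3% → the legacy line
Night shift: the new line 163/630 = 25.9%, the legacy line 180/495 = 36.4% → the legacy line
Overall: the new line 510/2652 = 19.2%, the legacy line 614/1919 = 32.0% → the legacy line
The legacy line wins overall and in every shift group — no reversal.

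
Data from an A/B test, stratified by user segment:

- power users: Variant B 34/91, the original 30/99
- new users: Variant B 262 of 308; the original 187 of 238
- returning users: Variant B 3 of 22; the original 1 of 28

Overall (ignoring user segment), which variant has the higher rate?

Power users: Variant B 34/91 = 37.4%, the original 30/99 = 30.3% → Variant B
New users: Variant B 262/308 = 85.1%, the original 187/238 = 78.6% → Variant B
Returning users: Variant B 3/22 = 13.6%, the original 1/28 = 3.6% → Variant B
Overall: Variant B 299/421 = 71.0%, the original 218/365 = 59.7% → Variant B

Variant B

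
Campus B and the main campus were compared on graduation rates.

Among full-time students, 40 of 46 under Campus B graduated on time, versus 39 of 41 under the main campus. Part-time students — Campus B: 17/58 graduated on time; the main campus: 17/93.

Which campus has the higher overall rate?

Full-time: Campus B 40/46 = 87.0%, the main campus 39/41 = 95.1% → the main campus
Part-time: Campus B 17/58 = 29.3%, the main campus 17/93 = 18.3% → Campus B
Overall: Campus B 57/104 = 54.8%, the main campus 56/134 = 41.8% → Campus B
(Neither sweeps every enrollment group, but Campus B has the higher pooled rate.)

Campus B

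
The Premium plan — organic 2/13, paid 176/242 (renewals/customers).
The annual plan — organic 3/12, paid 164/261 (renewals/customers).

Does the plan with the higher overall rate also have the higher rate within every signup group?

No

Organic: the Premium plan 2/13 = 15.4%, the annual plan 3/12 = 25.0% → the annual plan
Paid: the Premium plan 176/242 = 72.7%, the annual plan 164/261 = 62.8% → the Premium plan
Overall: the Premium plan 178/255 = 69.8%, the annual plan 167/273 = 61.2% → the Premium plan
Neither sweeps: the Premium plan wins 1 of 2 groups, the annual plan wins 1. The Premium plan wins overall but not every group — no Simpson reversal.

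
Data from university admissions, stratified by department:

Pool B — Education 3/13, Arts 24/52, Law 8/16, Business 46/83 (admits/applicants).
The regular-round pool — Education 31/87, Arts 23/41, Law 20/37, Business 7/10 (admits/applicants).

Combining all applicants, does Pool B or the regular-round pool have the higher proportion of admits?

Pool B

Education: Pool B 3/13 = 23.1%, the regular-round pool 31/87 = 35.6% → the regular-round pool
Arts: Pool B 24/52 = 46.2%, the regular-round pool 23/41 = 56.1% → the regular-round pool
Law: Pool B 8/16 = 50.0%, the regular-round pool 20/37 = 54.1% → the regular-round pool
Business: Pool B 46/83 = 55.4%, the regular-round pool 7/10 = 70.0% → the regular-round pool
Overall: Pool B 81/164 = 49.4%, the regular-round pool 81/175 = 46.3% → Pool B
(The regular-round pool wins every department group but Pool B wins overall — the regular-round pool's applicants skew toward the low-rate Education group.)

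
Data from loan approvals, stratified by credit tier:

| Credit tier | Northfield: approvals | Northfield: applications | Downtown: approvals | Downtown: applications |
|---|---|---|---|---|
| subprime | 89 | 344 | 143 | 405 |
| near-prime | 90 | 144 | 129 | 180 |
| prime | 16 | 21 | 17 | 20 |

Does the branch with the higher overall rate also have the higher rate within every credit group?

Subprime: Northfield 89/344 = 25.9%, Downtown 143/405 = 35.3% → Downtown
Near-prime: Northfield 90/144 = 62.5%, Downtown 129/180 = 71.7% → Downtown
Prime: Northfield 16/21 = 76.2%, Downtown 17/20 = 85.0% → Downtown
Overall: Northfield 195/509 = 38.3%, Downtown 289/605 = 47.8% → Downtown
Downtown wins overall and in every credit group — no reversal.

Yes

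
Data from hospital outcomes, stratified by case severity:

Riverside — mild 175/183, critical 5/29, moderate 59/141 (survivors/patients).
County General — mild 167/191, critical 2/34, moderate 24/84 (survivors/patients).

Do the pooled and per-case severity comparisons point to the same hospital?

Yes

Mild: Riverside 175/183 = 95.6%, County General 167/191 = 87.4% → Riverside
Critical: Riverside 5/29 = 17.2%, County General 2/34 = 5.9% → Riverside
Moderate: Riverside 59/141 = 41.8%, County General 24/84 = 28.6% → Riverside
Overall: Riverside 239/353 = 67.7%, County General 193/309 = 62.5% → Riverside
Riverside wins overall and in every case group — no reversal.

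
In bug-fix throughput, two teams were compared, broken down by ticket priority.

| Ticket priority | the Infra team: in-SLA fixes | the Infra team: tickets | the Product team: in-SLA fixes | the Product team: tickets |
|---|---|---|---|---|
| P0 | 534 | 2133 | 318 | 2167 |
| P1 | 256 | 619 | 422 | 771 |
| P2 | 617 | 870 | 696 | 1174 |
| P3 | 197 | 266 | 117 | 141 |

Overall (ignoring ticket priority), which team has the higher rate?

the Infra team

P0: the Infra team 534/2133 = 25.0%, the Product team 318/2167 = 14.7% → the Infra team
P1: the Infra team 256/619 = 41.4%, the Product team 422/771 = 54.7% → the Product team
P2: the Infra team 617/870 = 70.9%, the Product team 696/1174 = 59.3% → the Infra team
P3: the Infra team 197/266 = 74.1%, the Product team 117/141 = 83.0% → the Product team
Overall: the Infra team 1604/3888 = 41.3%, the Product team 1553/4253 = 36.5% → the Infra team
(Neither sweeps every ticket group, but the Infra team has the higher pooled rate.)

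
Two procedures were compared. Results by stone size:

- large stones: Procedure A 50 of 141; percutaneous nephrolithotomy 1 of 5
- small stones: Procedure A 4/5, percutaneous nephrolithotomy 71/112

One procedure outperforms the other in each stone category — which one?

Procedure A

Large stones: Procedure A 50/141 = 35.5%, percutaneous nephrolithotomy 1/5 = 20.0% → Procedure A
Small stones: Procedure A 4/5 = 80.0%, percutaneous nephrolithotomy 71/112 = 63.4% → Procedure A
Procedure A has the higher rate in both groups.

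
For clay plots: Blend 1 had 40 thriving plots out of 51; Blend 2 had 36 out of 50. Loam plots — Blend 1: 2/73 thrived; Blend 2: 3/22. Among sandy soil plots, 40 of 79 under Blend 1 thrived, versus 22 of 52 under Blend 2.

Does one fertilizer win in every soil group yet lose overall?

No

Clay: Blend 1 40/51 = 78.4%, Blend 2 36/50 = 72.0% → Blend 1
Loam: Blend 1 2/73 = 2.7%, Blend 2 3/22 = 13.6% → Blend 2
Sandy soil: Blend 1 40/79 = 50.6%, Blend 2 22/52 = 42.3% → Blend 1
Overall: Blend 1 82/203 = 40.4%, Blend 2 61/124 = 49.2% → Blend 2
Neither sweeps: Blend 1 wins 2 of 3 groups, Blend 2 wins 1. Blend 2 wins overall but not every group — no Simpson reversal.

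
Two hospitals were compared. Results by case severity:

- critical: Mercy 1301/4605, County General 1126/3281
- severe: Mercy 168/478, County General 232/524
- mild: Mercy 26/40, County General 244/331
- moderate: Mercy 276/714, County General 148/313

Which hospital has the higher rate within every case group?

Critical: Mercy 1301/4605 = 28.3%, County General 1126/3281 = 34.3% → County General
Severe: Mercy 168/478 = 35.1%, County General 232/524 = 44.3% → County General
Mild: Mercy 26/40 = 65.0%, County General 244/331 = 73.7% → County General
Moderate: Mercy 276/714 = 38.7%, County General 148/313 = 47.3% → County General
County General has the higher rate in all 4 groups.

County General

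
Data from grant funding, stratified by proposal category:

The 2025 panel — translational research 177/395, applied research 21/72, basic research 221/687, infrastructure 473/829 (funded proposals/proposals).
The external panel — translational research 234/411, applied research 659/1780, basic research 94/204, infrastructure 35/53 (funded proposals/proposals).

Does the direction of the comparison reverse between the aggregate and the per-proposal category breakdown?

Yes

Translational research: the 2025 panel 177/395 = 44.8%, the external panel 234/411 = 56.9% → the external panel
Applied research: the 2025 panel 21/72 = 29.2%, the external panel 659/1780 = 37.0% → the external panel
Basic research: the 2025 panel 221/687 = 32.2%, the external panel 94/204 = 46.1% → the external panel
Infrastructure: the 2025 panel 473/829 = 57.1%, the external panel 35/53 = 66.0% → the external panel
Overall: the 2025 panel 892/1983 = 45.0%, the external panel 1022/2448 = 41.7% → the 2025 panel
The external panel wins each proposal group but the 2025 panel wins overall — the comparison reverses. The external panel's proposals skew toward applied research, which has a lower base rate.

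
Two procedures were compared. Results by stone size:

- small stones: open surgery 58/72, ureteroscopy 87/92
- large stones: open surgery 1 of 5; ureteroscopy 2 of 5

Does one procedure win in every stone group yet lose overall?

No

Small stones: open surgery 58/72 = 80.6%, ureteroscopy 87/92 = 94.6% → ureteroscopy
Large stones: open surgery 1/5 = 20.0%, ureteroscopy 2/5 = 40.0% → ureteroscopy
Overall: open surgery 59/77 = 76.6%, ureteroscopy 89/97 = 91.8% → ureteroscopy
Ureteroscopy wins overall and in every stone group — no reversal.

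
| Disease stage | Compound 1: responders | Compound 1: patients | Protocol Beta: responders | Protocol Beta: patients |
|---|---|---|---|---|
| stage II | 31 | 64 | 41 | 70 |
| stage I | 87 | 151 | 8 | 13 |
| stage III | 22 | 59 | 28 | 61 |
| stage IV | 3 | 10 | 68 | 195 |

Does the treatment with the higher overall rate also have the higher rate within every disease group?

Stage II: Compound 1 31/64 = 48.4%, Protocol Beta 41/70 = 58.6% → Protocol Beta
Stage I: Compound 1 87/151 = 57.6%, Protocol Beta 8/13 = 61.5% → Protocol Beta
Stage III: Compound 1 22/59 = 37.3%, Protocol Beta 28/61 = 45.9% → Protocol Beta
Stage IV: Compound 1 3/10 = 30.0%, Protocol Beta 68/195 = 34.9% → Protocol Beta
Overall: Compound 1 143/284 = 50.4%, Protocol Beta 145/339 = 42.8% → Compound 1
Protocol Beta wins each disease group but Compound 1 wins overall — the comparison reverses. Protocol Beta's patients skew toward stage IV, which has a lower base rate.

No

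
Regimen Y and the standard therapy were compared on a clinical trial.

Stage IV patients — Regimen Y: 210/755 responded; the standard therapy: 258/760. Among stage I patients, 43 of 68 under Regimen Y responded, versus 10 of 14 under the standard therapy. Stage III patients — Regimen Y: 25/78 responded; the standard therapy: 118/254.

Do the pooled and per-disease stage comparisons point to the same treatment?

Stage IV: Regimen Y 210/755 = 27.8%, the standard therapy 258/760 = 33.9% → the standard therapy
Stage I: Regimen Y 43/68 = 63.2%, the standard therapy 10/14 = 71.4% → the standard therapy
Stage III: Regimen Y 25/78 = 32.1%, the standard therapy 118/254 = 46.5% → the standard therapy
Overall: Regimen Y 278/901 = 30.9%, the standard therapy 386/1028 = 37.5% → the standard therapy
The standard therapy wins overall and in every disease group — no reversal.

Yes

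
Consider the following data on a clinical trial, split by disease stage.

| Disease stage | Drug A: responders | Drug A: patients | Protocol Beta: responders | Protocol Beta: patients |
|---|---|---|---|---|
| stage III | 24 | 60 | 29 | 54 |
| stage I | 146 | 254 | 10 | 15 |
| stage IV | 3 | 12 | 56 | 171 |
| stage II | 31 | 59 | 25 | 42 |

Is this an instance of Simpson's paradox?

Stage III: Drug A 24/60 = 40.0%, Protocol Beta 29/54 = 53.7% → Protocol Beta
Stage I: Drug A 146/254 = 57.5%, Protocol Beta 10/15 = 66.7% → Protocol Beta
Stage IV: Drug A 3/12 = 25.0%, Protocol Beta 56/171 = 32.7% → Protocol Beta
Stage II: Drug A 31/59 = 52.5%, Protocol Beta 25/42 = 59.5% → Protocol Beta
Overall: Drug A 204/385 = 53.0%, Protocol Beta 120/282 = 42.6% → Drug A
Protocol Beta wins each disease group but Drug A wins overall — the comparison reverses. Protocol Beta's patients skew toward stage IV, which has a lower base rate.

Yes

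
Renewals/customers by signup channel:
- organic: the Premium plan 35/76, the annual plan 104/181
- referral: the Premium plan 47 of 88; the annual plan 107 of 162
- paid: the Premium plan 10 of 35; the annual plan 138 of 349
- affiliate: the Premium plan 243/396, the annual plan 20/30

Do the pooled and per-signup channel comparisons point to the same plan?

No

Organic: the Premium plan 35/76 = 46.1%, the annual plan 104/181 = 57.5% → the annual plan
Referral: the Premium plan 47/88 = 53.4%, the annual plan 107/162 = 66.0% → the annual plan
Paid: the Premium plan 10/35 = 28.6%, the annual plan 138/349 = 39.5% → the annual plan
Affiliate: the Premium plan 243/396 = 61.4%, the annual plan 20/30 = 66.7% → the annual plan
Overall: the Premium plan 335/595 = 56.3%, the annual plan 369/722 = 51.1% → the Premium plan
The annual plan wins each signup group but the Premium plan wins overall — the comparison reverses. The annual plan's customers skew toward paid, which has a lower base rate.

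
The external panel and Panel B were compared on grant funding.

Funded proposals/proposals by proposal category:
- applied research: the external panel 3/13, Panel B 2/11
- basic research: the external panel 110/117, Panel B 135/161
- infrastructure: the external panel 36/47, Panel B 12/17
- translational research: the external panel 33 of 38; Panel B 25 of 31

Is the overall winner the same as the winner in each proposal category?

Applied research: the external panel 3/13 = 23.1%, Panel B 2/11 = 18.2% → the external panel
Basic research: the external panel 110/117 = 94.0%, Panel B 135/161 = 83.9% → the external panel
Infrastructure: the external panel 36/47 = 76.6%, Panel B 12/17 = 70.6% → the external panel
Translational research: the external panel 33/38 = 86.8%, Panel B 25/31 = 80.6% → the external panel
Overall: the external panel 182/215 = 84.7%, Panel B 174/220 = 79.1% → the external panel
The external panel wins overall and in every proposal group — no reversal.

Yes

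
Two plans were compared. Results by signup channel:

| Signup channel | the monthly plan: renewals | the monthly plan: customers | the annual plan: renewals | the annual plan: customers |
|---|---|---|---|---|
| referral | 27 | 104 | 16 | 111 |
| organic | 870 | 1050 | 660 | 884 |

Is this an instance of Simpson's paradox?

No

Referral: the monthly plan 27/104 = 26.0%, the annual plan 16/111 = 14.4% → the monthly plan
Organic: the monthly plan 870/1050 = 82.9%, the annual plan 660/884 = 74.7% → the monthly plan
Overall: the monthly plan 897/1154 = 77.7%, the annual plan 676/995 = 67.9% → the monthly plan
The monthly plan wins overall and in every signup group — no reversal.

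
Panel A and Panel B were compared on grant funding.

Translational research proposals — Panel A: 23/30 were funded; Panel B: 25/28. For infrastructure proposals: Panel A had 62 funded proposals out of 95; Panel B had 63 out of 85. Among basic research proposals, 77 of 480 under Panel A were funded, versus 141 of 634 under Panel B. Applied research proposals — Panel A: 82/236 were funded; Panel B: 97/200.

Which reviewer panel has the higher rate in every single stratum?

Translational research: Panel A 23/30 = 76.7%, Panel B 25/28 = 89.3% → Panel B
Infrastructure: Panel A 62/95 = 65.3%, Panel B 63/85 = 74.1% → Panel B
Basic research: Panel A 77/480 = 16.0%, Panel B 141/634 = 22.2% → Panel B
Applied research: Panel A 82/236 = 34.7%, Panel B 97/200 = 48.5% → Panel B
Panel B has the higher rate in all 4 groups.

Panel B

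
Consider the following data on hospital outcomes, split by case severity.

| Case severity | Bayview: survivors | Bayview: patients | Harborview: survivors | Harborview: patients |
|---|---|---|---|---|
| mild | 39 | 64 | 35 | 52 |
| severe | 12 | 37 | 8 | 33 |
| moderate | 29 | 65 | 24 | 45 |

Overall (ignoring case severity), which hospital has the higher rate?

Harborview

Mild: Bayview 39/64 = 60.9%, Harborview 35/52 = 67.3% → Harborview
Severe: Bayview 12/37 = 32.4%, Harborview 8/33 = 24.2% → Bayview
Moderate: Bayview 29/65 = 44.6%, Harborview 24/45 = 53.3% → Harborview
Overall: Bayview 80/166 = 48.2%, Harborview 67/130 = 51.5% → Harborview
(Neither sweeps every case group, but Harborview has the higher pooled rate.)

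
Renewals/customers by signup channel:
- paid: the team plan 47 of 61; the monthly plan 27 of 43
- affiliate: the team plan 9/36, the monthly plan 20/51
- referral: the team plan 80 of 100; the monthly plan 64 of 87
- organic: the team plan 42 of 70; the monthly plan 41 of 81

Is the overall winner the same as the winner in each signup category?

Paid: the team plan 47/61 = 77.0%, the monthly plan 27/43 = 62.8% → the team plan
Affiliate: the team plan 9/36 = 25.0%, the monthly plan 20/51 = 39.2% → the monthly plan
Referral: the team plan 80/100 = 80.0%, the monthly plan 64/87 = 73.6% → the team plan
Organic: the team plan 42/70 = 60.0%, the monthly plan 41/81 = 50.6% → the team plan
Overall: the team plan 178/267 = 66.7%, the monthly plan 152/262 = 58.0% → the team plan
Neither sweeps: the team plan wins 3 of 4 groups, the monthly plan wins 1. The team plan wins overall but not every group — no Simpson reversal.

No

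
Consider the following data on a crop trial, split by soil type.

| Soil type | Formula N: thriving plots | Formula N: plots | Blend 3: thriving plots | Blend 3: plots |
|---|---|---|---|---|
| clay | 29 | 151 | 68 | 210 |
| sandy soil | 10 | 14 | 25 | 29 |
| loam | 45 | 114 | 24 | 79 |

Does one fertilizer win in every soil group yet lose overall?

No

Clay: Formula N 29/151 = 19.2%, Blend 3 68/210 = 32.4% → Blend 3
Sandy soil: Formula N 10/14 = 71.4%, Blend 3 25/29 = 86.2% → Blend 3
Loam: Formula N 45/114 = 39.5%, Blend 3 24/79 = 30.4% → Formula N
Overall: Formula N 84/279 = 30.1%, Blend 3 117/318 = 36.8% → Blend 3
Neither sweeps: Formula N wins 1 of 3 groups, Blend 3 wins 2. Blend 3 wins overall but not every group — no Simpson reversal.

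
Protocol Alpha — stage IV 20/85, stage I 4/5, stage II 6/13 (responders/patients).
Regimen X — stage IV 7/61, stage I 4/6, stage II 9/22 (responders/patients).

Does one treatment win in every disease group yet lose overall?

Stage IV: Protocol Alpha 20/85 = 23.5%, Regimen X 7/61 = 11.5% → Protocol Alpha
Stage I: Protocol Alpha 4/5 = 80.0%, Regimen X 4/6 = 66.7% → Protocol Alpha
Stage II: Protocol Alpha 6/13 = 46.2%, Regimen X 9/22 = 40.9% → Protocol Alpha
Overall: Protocol Alpha 30/103 = 29.1%, Regimen X 20/89 = 22.5% → Protocol Alpha
Protocol Alpha wins overall and in every disease group — no reversal.

No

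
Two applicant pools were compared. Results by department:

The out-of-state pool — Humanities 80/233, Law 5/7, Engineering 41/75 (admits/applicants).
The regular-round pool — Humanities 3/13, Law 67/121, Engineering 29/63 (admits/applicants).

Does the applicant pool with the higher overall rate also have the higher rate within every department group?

No

Humanities: the out-of-state pool 80/233 = 34.3%, the regular-round pool 3/13 = 23.1% → the out-of-state pool
Law: the out-of-state pool 5/7 = 71.4%, the regular-round pool 67/121 = 55.4% → the out-of-state pool
Engineering: the out-of-state pool 41/75 = 54.7%, the regular-round pool 29/63 = 46.0% → the out-of-state pool
Overall: the out-of-state pool 126/315 = 40.0%, the regular-round pool 99/197 = 50.3% → the regular-round pool
The out-of-state pool wins each department group but the regular-round pool wins overall — the comparison reverses. The out-of-state pool's applicants skew toward Humanities, which has a lower base rate.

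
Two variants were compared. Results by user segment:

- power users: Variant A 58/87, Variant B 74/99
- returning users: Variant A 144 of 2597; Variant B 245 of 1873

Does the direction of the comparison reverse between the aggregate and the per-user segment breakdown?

No

Power users: Variant A 58/87 = 66.7%, Variant B 74/99 = 74.7% → Variant B
Returning users: Variant A 144/2597 = 5.5%, Variant B 245/1873 = 13.1% → Variant B
Overall: Variant A 202/2684 = 7.5%, Variant B 319/1972 = 16.2% → Variant B
Variant B wins overall and in every user group — no reversal.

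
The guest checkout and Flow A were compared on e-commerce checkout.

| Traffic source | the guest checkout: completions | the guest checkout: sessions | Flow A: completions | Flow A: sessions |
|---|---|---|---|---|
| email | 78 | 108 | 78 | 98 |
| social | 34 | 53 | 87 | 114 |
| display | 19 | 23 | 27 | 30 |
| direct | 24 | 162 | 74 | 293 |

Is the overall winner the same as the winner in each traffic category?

Email: the guest checkout 78/108 = 72.2%, Flow A 78/98 = 79.6% → Flow A
Social: the guest checkout 34/53 = 64.2%, Flow A 87/114 = 76.3% → Flow A
Display: the guest checkout 19/23 = 82.6%, Flow A 27/30 = 90.0% → Flow A
Direct: the guest checkout 24/162 = 14.8%, Flow A 74/293 = 25.3% → Flow A
Overall: the guest checkout 155/346 = 44.8%, Flow A 266/535 = 49.7% → Flow A
Flow A wins overall and in every traffic group — no reversal.

Yes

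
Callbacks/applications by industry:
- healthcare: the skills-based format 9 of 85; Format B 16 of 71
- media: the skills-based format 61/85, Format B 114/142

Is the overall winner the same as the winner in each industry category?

Healthcare: the skills-based format 9/85 = 10.6%, Format B 16/71 = 22.5% → Format B
Media: the skills-based format 61/85 = 71.8%, Format B 114/142 = 80.3% → Format B
Overall: the skills-based format 70/170 = 41.2%, Format B 130/213 = 61.0% → Format B
Format B wins overall and in every industry group — no reversal.

Yes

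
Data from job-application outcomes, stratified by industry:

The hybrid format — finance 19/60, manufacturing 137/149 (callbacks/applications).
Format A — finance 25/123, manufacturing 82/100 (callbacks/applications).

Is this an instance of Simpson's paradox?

No

Finance: the hybrid format 19/60 = 31.7%, Format A 25/123 = 20.3% → the hybrid format
Manufacturing: the hybrid format 137/149 = 91.9%, Format A 82/100 = 82.0% → the hybrid format
Overall: the hybrid format 156/209 = 74.6%, Format A 107/223 = 48.0% → the hybrid format
The hybrid format wins overall and in every industry group — no reversal.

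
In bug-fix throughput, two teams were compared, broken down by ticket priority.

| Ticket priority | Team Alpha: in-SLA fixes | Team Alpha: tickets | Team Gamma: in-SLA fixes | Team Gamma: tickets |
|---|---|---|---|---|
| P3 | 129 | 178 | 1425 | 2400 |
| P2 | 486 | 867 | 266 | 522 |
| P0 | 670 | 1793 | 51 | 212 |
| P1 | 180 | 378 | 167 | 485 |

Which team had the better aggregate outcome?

Team Gamma

P3: Team Alpha 129/178 = 72.5%, Team Gamma 1425/2400 = 59.4% → Team Alpha
P2: Team Alpha 486/867 = 56.1%, Team Gamma 266/522 = 51.0% → Team Alpha
P0: Team Alpha 670/1793 = 37.4%, Team Gamma 51/212 = 24.1% → Team Alpha
P1: Team Alpha 180/378 = 47.6%, Team Gamma 167/485 = 34.4% → Team Alpha
Overall: Team Alpha 1465/3216 = 45.6%, Team Gamma 1909/3619 = 52.7% → Team Gamma
(Team Alpha wins every ticket group but Team Gamma wins overall — Team Alpha's tickets skew toward the low-rate P0 group.)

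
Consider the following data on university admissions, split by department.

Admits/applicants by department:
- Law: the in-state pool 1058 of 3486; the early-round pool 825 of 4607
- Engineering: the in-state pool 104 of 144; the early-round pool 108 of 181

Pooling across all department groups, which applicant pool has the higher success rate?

Law: the in-state pool 1058/3486 = 30.3%, the early-round pool 825/4607 = 17.9% → the in-state pool
Engineering: the in-state pool 104/144 = 72.2%, the early-round pool 108/181 = 59.7% → the in-state pool
Overall: the in-state pool 1162/3630 = 32.0%, the early-round pool 933/4788 = 19.5% → the in-state pool

the in-state pool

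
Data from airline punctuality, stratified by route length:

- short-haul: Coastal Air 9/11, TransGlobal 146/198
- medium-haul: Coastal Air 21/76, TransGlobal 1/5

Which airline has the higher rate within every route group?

Short-haul: Coastal Air 9/11 = 81.8%, TransGlobal 146/198 = 73.7% → Coastal Air
Medium-haul: Coastal Air 21/76 = 27.6%, TransGlobal 1/5 = 20.0% → Coastal Air
Coastal Air has the higher rate in both groups.

Coastal Air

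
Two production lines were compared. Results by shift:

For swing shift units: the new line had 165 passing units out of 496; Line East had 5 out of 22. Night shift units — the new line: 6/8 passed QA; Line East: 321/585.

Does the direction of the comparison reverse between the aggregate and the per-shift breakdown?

Yes

Swing shift: the new line 165/496 = 33.3%, Line East 5/22 = 22.7% → the new line
Night shift: the new line 6/8 = 75.0%, Line East 321/585 = 54.9% → the new line
Overall: the new line 171/504 = 33.9%, Line East 326/607 = 53.7% → Line East
The new line wins each shift group but Line East wins overall — the comparison reverses. The new line's units skew toward swing shift, which has a lower base rate.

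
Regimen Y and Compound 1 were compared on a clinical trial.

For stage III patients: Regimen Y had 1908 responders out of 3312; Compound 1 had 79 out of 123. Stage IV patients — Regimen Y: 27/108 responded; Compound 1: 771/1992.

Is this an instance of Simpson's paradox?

Yes

Stage III: Regimen Y 1908/3312 = 57.6%, Compound 1 79/123 = 64.2% → Compound 1
Stage IV: Regimen Y 27/108 = 25.0%, Compound 1 771/1992 = 38.7% → Compound 1
Overall: Regimen Y 1935/3420 = 56.6%, Compound 1 850/2115 = 40.2% → Regimen Y
Compound 1 wins each disease group but Regimen Y wins overall — the comparison reverses. Compound 1's patients skew toward stage IV, which has a lower base rate.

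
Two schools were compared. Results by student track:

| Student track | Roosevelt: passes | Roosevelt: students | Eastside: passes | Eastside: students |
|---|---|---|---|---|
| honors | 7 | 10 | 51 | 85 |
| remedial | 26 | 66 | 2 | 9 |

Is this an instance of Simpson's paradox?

Honors: Roosevelt 7/10 = 70.0%, Eastside 51/85 = 60.0% → Roosevelt
Remedial: Roosevelt 26/66 = 39.4%, Eastside 2/9 = 22.2% → Roosevelt
Overall: Roosevelt 33/76 = 43.4%, Eastside 53/94 = 56.4% → Eastside
Roosevelt wins each student group but Eastside wins overall — the comparison reverses. Roosevelt's students skew toward remedial, which has a lower base rate.

Yes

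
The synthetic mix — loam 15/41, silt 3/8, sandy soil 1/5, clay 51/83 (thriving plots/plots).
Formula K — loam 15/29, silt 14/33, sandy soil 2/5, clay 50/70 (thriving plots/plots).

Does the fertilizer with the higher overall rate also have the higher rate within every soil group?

Loam: the synthetic mix 15/41 = 36.6%, Formula K 15/29 = 51.7% → Formula K
Silt: the synthetic mix 3/8 = 37.5%, Formula K 14/33 = 42.4% → Formula K
Sandy soil: the synthetic mix 1/5 = 20.0%, Formula K 2/5 = 40.0% → Formula K
Clay: the synthetic mix 51/83 = 61.4%, Formula K 50/70 = 71.4% → Formula K
Overall: the synthetic mix 70/137 = 51.1%, Formula K 81/137 = 59.1% → Formula K
Formula K wins overall and in every soil group — no reversal.

Yes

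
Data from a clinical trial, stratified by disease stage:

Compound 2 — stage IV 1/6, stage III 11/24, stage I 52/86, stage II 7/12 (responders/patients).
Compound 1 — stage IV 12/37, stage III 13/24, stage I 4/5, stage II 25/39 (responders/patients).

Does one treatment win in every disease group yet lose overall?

Stage IV: Compound 2 1/6 = 16.7%, Compound 1 12/37 = 32.4% → Compound 1
Stage III: Compound 2 11/24 = 45.8%, Compound 1 13/24 = 54.2% → Compound 1
Stage I: Compound 2 52/86 = 60.5%, Compound 1 4/5 = 80.0% → Compound 1
Stage II: Compound 2 7/12 = 58.3%, Compound 1 25/39 = 64.1% → Compound 1
Overall: Compound 2 71/128 = 55.5%, Compound 1 54/105 = 51.4% → Compound 2
Compound 1 wins each disease group but Compound 2 wins overall — the comparison reverses. Compound 1's patients skew toward stage IV, which has a lower base rate.

Yes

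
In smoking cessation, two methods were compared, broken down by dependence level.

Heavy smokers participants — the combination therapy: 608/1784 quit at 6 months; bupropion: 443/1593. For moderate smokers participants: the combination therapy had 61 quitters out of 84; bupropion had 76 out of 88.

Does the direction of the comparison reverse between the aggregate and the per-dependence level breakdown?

Heavy smokers: the combination therapy 608/1784 = 34.1%, bupropion 443/1593 = 27.8% → the combination therapy
Moderate smokers: the combination therapy 61/84 = 72.6%, bupropion 76/88 = 86.4% → bupropion
Overall: the combination therapy 669/1868 = 35.8%, bupropion 519/1681 = 30.9% → the combination therapy
Neither sweeps: the combination therapy wins 1 of 2 groups, bupropion wins 1. The combination therapy wins overall but not every group — no Simpson reversal.

No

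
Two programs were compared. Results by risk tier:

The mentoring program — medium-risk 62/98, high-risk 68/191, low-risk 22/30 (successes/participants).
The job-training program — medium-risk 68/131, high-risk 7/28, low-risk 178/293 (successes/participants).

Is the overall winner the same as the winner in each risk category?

No

Medium-risk: the mentoring program 62/98 = 63.3%, the job-training program 68/131 = 51.9% → the mentoring program
High-risk: the mentoring program 68/191 = 35.6%, the job-training program 7/28 = 25.0% → the mentoring program
Low-risk: the mentoring program 22/30 = 73.3%, the job-training program 178/293 = 60.8% → the mentoring program
Overall: the mentoring program 152/319 = 47.6%, the job-training program 253/452 = 56.0% → the job-training program
The mentoring program wins each risk group but the job-training program wins overall — the comparison reverses. The mentoring program's participants skew toward high-risk, which has a lower base rate.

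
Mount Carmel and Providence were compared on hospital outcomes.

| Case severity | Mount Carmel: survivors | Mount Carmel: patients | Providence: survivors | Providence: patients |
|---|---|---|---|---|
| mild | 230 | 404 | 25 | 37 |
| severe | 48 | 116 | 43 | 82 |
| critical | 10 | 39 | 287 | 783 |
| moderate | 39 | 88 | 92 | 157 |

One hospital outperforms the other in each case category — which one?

Providence

Mild: Mount Carmel 230/404 = 56.9%, Providence 25/37 = 67.6% → Providence
Severe: Mount Carmel 48/116 = 41.4%, Providence 43/82 = 52.4% → Providence
Critical: Mount Carmel 10/39 = 25.6%, Providence 287/783 = 36.7% → Providence
Moderate: Mount Carmel 39/88 = 44.3%, Providence 92/157 = 58.6% → Providence
Providence has the higher rate in all 4 groups.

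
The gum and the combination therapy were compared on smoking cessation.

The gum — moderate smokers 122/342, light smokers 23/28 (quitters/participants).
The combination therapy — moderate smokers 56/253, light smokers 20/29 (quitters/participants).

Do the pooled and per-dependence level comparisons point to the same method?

Moderate smokers: the gum 122/342 = 35.7%, the combination therapy 56/253 = 22.1% → the gum
Light smokers: the gum 23/28 = 82.1%, the combination therapy 20/29 = 69.0% → the gum
Overall: the gum 145/370 = 39.2%, the combination therapy 76/282 = 27.0% → the gum
The gum wins overall and in every dependence group — no reversal.

Yes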